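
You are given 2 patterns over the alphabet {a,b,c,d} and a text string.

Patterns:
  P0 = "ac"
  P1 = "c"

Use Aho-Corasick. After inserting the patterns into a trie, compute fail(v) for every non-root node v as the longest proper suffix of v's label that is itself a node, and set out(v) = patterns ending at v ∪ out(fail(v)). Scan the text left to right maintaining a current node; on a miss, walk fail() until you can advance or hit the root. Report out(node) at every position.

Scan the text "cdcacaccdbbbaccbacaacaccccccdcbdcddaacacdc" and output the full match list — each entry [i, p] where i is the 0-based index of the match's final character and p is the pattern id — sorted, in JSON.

Construct AC machine:
Trie (insert patterns):
  0='ε' goto a→1 c→3
  1='a' goto c→2
  2='ac' goto ·  [P0 ends]
  3='c' goto ·  [P1 ends]

BFS fail/out derivation:
  fail(1) 'a': from fail(0)=0 chase 'a': 0 ⇒ 0;  out=∅∪out(0)=∅
  fail(3) 'c': from fail(0)=0 chase 'c': 0 ⇒ 0;  out={1}∪out(0)={1}
  fail(2) 'ac': from fail(1)=0 chase 'c': 0 ⇒ 3;  out={0}∪out(3)={0,1}

Run:
i=0 'c': node 0→3  ** P1@[0:0]
i=1 'd': node 3→0 ·f
i=2 'c': node 0→3  ** P1@[2:2]
i=3 'a': node 3→1 ·f
i=4 'c': node 1→2  ** P0@[3:4],P1@[4:4]
i=5 'a': node 2→1 ·f
i=6 'c': node 1→2  ** P0@[5:6],P1@[6:6]
i=7 'c': node 2→3 ·f  ** P1@[7:7]
i=8 'd': node 3→0 ·f
i=9 'b': node 0→0
i=10 'b': node 0→0
i=11 'b': node 0→0
i=12 'a': node 0→1
i=13 'c': node 1→2  ** P0@[12:13],P1@[13:13]
i=14 'c': node 2→3 ·f  ** P1@[14:14]
i=15 'b': node 3→0 ·f
i=16 'a': node 0→1
i=17 'c': node 1→2  ** P0@[16:17],P1@[17:17]
i=18 'a': node 2→1 ·f
i=19 'a': node 1→1 ·f
i=20 'c': node 1→2  ** P0@[19:20],P1@[20:20]
i=21 'a': node 2→1 ·f
i=22 'c': node 1→2  ** P0@[21:22],P1@[22:22]
i=23 'c': node 2→3 ·f  ** P1@[23:23]
i=24 'c': node 3→3 ·f  ** P1@[24:24]
i=25 'c': node 3→3 ·f  ** P1@[25:25]
i=26 'c': node 3→3 ·f  ** P1@[26:26]
i=27 'c': node 3→3 ·f  ** P1@[27:27]
i=28 'd': node 3→0 ·f
i=29 'c': node 0→3  ** P1@[29:29]
i=30 'b': node 3→0 ·f
i=31 'd': node 0→0
i=32 'c': node 0→3  ** P1@[32:32]
i=33 'd': node 3→0 ·f
i=34 'd': node 0→0
i=35 'a': node 0→1
i=36 'a': node 1→1 ·f
i=37 'c': node 1→2  ** P0@[36:37],P1@[37:37]
i=38 'a': node 2→1 ·f
i=39 'c': node 1→2  ** P0@[38:39],P1@[39:39]
i=40 'd': node 2→0 ·f
i=41 'c': node 0→3  ** P1@[41:41]

All matches (sorted): [[0,1],[2,1],[4,0],[4,1],[6,0],[6,1],[7,1],[13,0],[13,1],[14,1],[17,0],[17,1],[20,0],[20,1],[22,0],[22,1],[23,1],[24,1],[25,1],[26,1],[27,1],[29,1],[32,1],[37,0],[37,1],[39,0],[39,1],[41,1]]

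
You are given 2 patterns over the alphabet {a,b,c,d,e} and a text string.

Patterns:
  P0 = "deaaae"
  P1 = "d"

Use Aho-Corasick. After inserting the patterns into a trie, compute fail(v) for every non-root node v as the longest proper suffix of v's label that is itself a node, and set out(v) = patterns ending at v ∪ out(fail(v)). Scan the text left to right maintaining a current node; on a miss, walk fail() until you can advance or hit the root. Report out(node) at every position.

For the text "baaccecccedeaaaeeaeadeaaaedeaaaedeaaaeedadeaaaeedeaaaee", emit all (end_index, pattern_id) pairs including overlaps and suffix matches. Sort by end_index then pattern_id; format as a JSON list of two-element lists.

Build:
Trie nodes:
  0='ε' goto d→1
  1='d' goto e→2  ←P1
  2='de' goto a→3
  3='dea' goto a→4
  4='deaa' goto a→5
  5='deaaa' goto e→6
  6='deaaae' goto ·  ←P0

BFS fail/out derivation:
  fail(1) 'd': from fail(0)=0 chase 'd': 0 ⇒ 0;  out={1}∪out(0)={1}
  fail(2) 'de': from fail(1)=0 chase 'e': 0 ⇒ 0;  out=∅∪out(0)=∅
  fail(3) 'dea': from fail(2)=0 chase 'a': 0 ⇒ 0;  out=∅∪out(0)=∅
  fail(4) 'deaa': from fail(3)=0 chase 'a': 0 ⇒ 0;  out=∅∪out(0)=∅
  fail(5) 'deaaa': from fail(4)=0 chase 'a': 0 ⇒ 0;  out=∅∪out(0)=∅
  fail(6) 'deaaae': from fail(5)=0 chase 'e': 0 ⇒ 0;  out={0}∪out(0)={0}

Run:
i=0 'b': node 0→0
i=1 'a': node 0→0
i=2 'a': node 0→0
i=3 'c': node 0→0
i=4 'c': node 0→0
i=5 'e': node 0→0
i=6 'c': node 0→0
i=7 'c': node 0→0
i=8 'c': node 0→0
i=9 'e': node 0→0
i=10 'd': node 0→1  emit P1@[10:10]
i=11 'e': node 1→2
i=12 'a': node 2→3
i=13 'a': node 3→4
i=14 'a': node 4→5
i=15 'e': node 5→6  emit P0@[10:15]
i=16 'e': node 6→0 (fail-walked)
i=17 'a': node 0→0
i=18 'e': node 0→0
i=19 'a': node 0→0
i=20 'd': node 0→1  emit P1@[20:20]
i=21 'e': node 1→2
i=22 'a': node 2→3
i=23 'a': node 3→4
i=24 'a': node 4→5
i=25 'e': node 5→6  emit P0@[20:25]
i=26 'd': node 6→1 (fail-walked)  emit P1@[26:26]
i=27 'e': node 1→2
i=28 'a': node 2→3
i=29 'a': node 3→4
i=30 'a': node 4→5
i=31 'e': node 5→6  emit P0@[26:31]
i=32 'd': node 6→1 (fail-walked)  emit P1@[32:32]
i=33 'e': node 1→2
i=34 'a': node 2→3
i=35 'a': node 3→4
i=36 'a': node 4→5
i=37 'e': node 5→6  emit P0@[32:37]
i=38 'e': node 6→0 (fail-walked)
i=39 'd': node 0→1  emit P1@[39:39]
i=40 'a': node 1→0 (fail-walked)
i=41 'd': node 0→1  emit P1@[41:41]
i=42 'e': node 1→2
i=43 'a': node 2→3
i=44 'a': node 3→4
i=45 'a': node 4→5
i=46 'e': node 5→6  emit P0@[41:46]
i=47 'e': node 6→0 (fail-walked)
i=48 'd': node 0→1  emit P1@[48:48]
i=49 'e': node 1→2
i=50 'a': node 2→3
i=51 'a': node 3→4
i=52 'a': node 4→5
i=53 'e': node 5→6  emit P0@[48:53]
i=54 'e': node 6→0 (fail-walked)

Result: [[10,1],[15,0],[20,1],[25,0],[26,1],[31,0],[32,1],[37,0],[39,1],[41,1],[46,0],[48,1],[53,0]]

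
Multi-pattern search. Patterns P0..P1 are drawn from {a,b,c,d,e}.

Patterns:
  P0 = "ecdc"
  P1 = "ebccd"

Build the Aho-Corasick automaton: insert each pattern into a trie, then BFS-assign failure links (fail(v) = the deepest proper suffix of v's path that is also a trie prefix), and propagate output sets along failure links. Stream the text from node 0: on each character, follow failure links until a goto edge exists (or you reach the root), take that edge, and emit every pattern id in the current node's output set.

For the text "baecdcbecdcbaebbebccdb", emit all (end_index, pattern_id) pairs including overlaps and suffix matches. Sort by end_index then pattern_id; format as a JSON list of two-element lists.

Build automaton:
Trie nodes:
  n0 'ε': e→1
  n1 'e': b→5 c→2
  n2 'ec': d→3
  n3 'ecd': c→4
  n4 'ecdc': ·  [P0 ends]
  n5 'eb': c→6
  n6 'ebc': c→7
  n7 'ebcc': d→8
  n8 'ebccd': ·  [P1 ends]

Failure links (BFS by depth):
  fail(1) 'e': from fail(0)=0 chase 'e': 0 ⇒ 0;  out=∅∪out(0)=∅
  fail(2) 'ec': from fail(1)=0 chase 'c': 0 ⇒ 0;  out=∅∪out(0)=∅
  fail(5) 'eb': from fail(1)=0 chase 'b': 0 ⇒ 0;  out=∅∪out(0)=∅
  fail(3) 'ecd': from fail(2)=0 chase 'd': 0 ⇒ 0;  out=∅∪out(0)=∅
  fail(6) 'ebc': from fail(5)=0 chase 'c': 0 ⇒ 0;  out=∅∪out(0)=∅
  fail(4) 'ecdc': from fail(3)=0 chase 'c': 0 ⇒ 0;  out={0}∪out(0)={0}
  fail(7) 'ebcc': from fail(6)=0 chase 'c': 0 ⇒ 0;  out=∅∪out(0)=∅
  fail(8) 'ebccd': from fail(7)=0 chase 'd': 0 ⇒ 0;  out={1}∪out(0)={1}

Run:
pos 0 'b': at 0
pos 1 'a': at 0
pos 2 'e': at 1
pos 3 'c': at 2
pos 4 'd': at 3
pos 5 'c': at 4  ** P0@[2:5]
pos 6 'b': at 0 (via fail)
pos 7 'e': at 1
pos 8 'c': at 2
pos 9 'd': at 3
pos 10 'c': at 4  ** P0@[7:10]
pos 11 'b': at 0 (via fail)
pos 12 'a': at 0
pos 13 'e': at 1
pos 14 'b': at 5
pos 15 'b': at 0 (via fail)
pos 16 'e': at 1
pos 17 'b': at 5
pos 18 'c': at 6
pos 19 'c': at 7
pos 20 'd': at 8  ** P1@[16:20]
pos 21 'b': at 0 (via fail)

Result: [[5,0],[10,0],[20,1]]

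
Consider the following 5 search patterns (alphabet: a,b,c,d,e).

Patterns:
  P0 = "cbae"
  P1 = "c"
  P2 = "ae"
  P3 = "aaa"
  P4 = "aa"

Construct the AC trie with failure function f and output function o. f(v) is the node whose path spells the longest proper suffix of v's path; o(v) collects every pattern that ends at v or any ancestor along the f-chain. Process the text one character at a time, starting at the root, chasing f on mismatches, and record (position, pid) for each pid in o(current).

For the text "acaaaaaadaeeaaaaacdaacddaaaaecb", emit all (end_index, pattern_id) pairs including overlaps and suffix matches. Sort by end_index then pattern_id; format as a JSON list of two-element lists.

Construct AC machine:
Trie nodes:
  0='ε' goto a→5 c→1
  1='c' goto b→2  ←P1
  2='cb' goto a→3
  3='cba' goto e→4
  4='cbae' goto ·  ←P0
  5='a' goto a→7 e→6
  6='ae' goto ·  ←P2
  7='aa' goto a→8  ←P4
  8='aaa' goto ·  ←P3

BFS fail/out derivation:
  fail(1) 'c': from fail(0)=0 chase 'c': 0 ⇒ 0;  out={1}∪out(0)={1}
  fail(5) 'a': from fail(0)=0 chase 'a': 0 ⇒ 0;  out=∅∪out(0)=∅
  fail(2) 'cb': from fail(1)=0 chase 'b': 0 ⇒ 0;  out=∅∪out(0)=∅
  fail(6) 'ae': from fail(5)=0 chase 'e': 0 ⇒ 0;  out={2}∪out(0)={2}
  fail(7) 'aa': from fail(5)=0 chase 'a': 0 ⇒ 5;  out={4}∪out(5)={4}
  fail(3) 'cba': from fail(2)=0 chase 'a': 0 ⇒ 5;  out=∅∪out(5)=∅
  fail(8) 'aaa': from fail(7)=5 chase 'a': 5 ⇒ 7;  out={3}∪out(7)={3,4}
  fail(4) 'cbae': from fail(3)=5 chase 'e': 5 ⇒ 6;  out={0}∪out(6)={0,2}

Scan:
[0] read 'a'  n0⇒n5
[1] read 'c'  n5⇒n1 ·f  emit P1@[1:1]
[2] read 'a'  n1⇒n5 ·f
[3] read 'a'  n5⇒n7  emit P4@[2:3]
[4] read 'a'  n7⇒n8  emit P3@[2:4],P4@[3:4]
[5] read 'a'  n8⇒n8 ·f  emit P3@[3:5],P4@[4:5]
[6] read 'a'  n8⇒n8 ·f  emit P3@[4:6],P4@[5:6]
[7] read 'a'  n8⇒n8 ·f  emit P3@[5:7],P4@[6:7]
[8] read 'd'  n8⇒n0 ·f
[9] read 'a'  n0⇒n5
[10] read 'e'  n5⇒n6  emit P2@[9:10]
[11] read 'e'  n6⇒n0 ·f
[12] read 'a'  n0⇒n5
[13] read 'a'  n5⇒n7  emit P4@[12:13]
[14] read 'a'  n7⇒n8  emit P3@[12:14],P4@[13:14]
[15] read 'a'  n8⇒n8 ·f  emit P3@[13:15],P4@[14:15]
[16] read 'a'  n8⇒n8 ·f  emit P3@[14:16],P4@[15:16]
[17] read 'c'  n8⇒n1 ·f  emit P1@[17:17]
[18] read 'd'  n1⇒n0 ·f
[19] read 'a'  n0⇒n5
[20] read 'a'  n5⇒n7  emit P4@[19:20]
[21] read 'c'  n7⇒n1 ·f  emit P1@[21:21]
[22] read 'd'  n1⇒n0 ·f
[23] read 'd'  n0⇒n0
[24] read 'a'  n0⇒n5
[25] read 'a'  n5⇒n7  emit P4@[24:25]
[26] read 'a'  n7⇒n8  emit P3@[24:26],P4@[25:26]
[27] read 'a'  n8⇒n8 ·f  emit P3@[25:27],P4@[26:27]
[28] read 'e'  n8⇒n6 ·f  emit P2@[27:28]
[29] read 'c'  n6⇒n1 ·f  emit P1@[29:29]
[30] read 'b'  n1⇒n2

Result: [[1,1],[3,4],[4,3],[4,4],[5,3],[5,4],[6,3],[6,4],[7,3],[7,4],[10,2],[13,4],[14,3],[14,4],[15,3],[15,4],[16,3],[16,4],[17,1],[20,4],[21,1],[25,4],[26,3],[26,4],[27,3],[27,4],[28,2],[29,1]]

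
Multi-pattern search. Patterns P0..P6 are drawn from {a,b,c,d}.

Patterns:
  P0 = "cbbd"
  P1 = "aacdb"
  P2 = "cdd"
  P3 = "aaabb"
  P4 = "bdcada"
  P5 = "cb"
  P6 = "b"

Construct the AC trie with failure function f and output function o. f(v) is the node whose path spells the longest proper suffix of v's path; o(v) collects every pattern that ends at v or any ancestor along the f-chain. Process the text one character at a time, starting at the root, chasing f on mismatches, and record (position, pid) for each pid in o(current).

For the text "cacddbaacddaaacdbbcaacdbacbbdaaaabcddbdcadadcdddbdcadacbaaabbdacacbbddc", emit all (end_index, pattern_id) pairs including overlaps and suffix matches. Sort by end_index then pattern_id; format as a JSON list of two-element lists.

Construct AC machine:
Trie nodes:
  n0 'ε': a→5 b→15 c→1
  n1 'c': b→2 d→10
  n2 'cb': b→3  ←P5
  n3 'cbb': d→4
  n4 'cbbd': ·  ←P0
  n5 'a': a→6
  n6 'aa': a→12 c→7
  n7 'aac': d→8
  n8 'aacd': b→9
  n9 'aacdb': ·  ←P1
  n10 'cd': d→11
  n11 'cdd': ·  ←P2
  n12 'aaa': b→13
  n13 'aaab': b→14
  n14 'aaabb': ·  ←P3
  n15 'b': d→16  ←P6
  n16 'bd': c→17
  n17 'bdc': a→18
  n18 'bdca': d→19
  n19 'bdcad': a→20
  n20 'bdcada': ·  ←P4

BFS fail/out derivation:
  n1('c'): parent n0 fail=0; on 'c' 0 → fail=0;  out ∅∪∅=∅
  n5('a'): parent n0 fail=0; on 'a' 0 → fail=0;  out ∅∪∅=∅
  n15('b'): parent n0 fail=0; on 'b' 0 → fail=0;  out {6}∪∅={6}
  n2('cb'): parent n1 fail=0; on 'b' 0 → fail=15;  out {5}∪{6}={5,6}
  n6('aa'): parent n5 fail=0; on 'a' 0 → fail=5;  out ∅∪∅=∅
  n10('cd'): parent n1 fail=0; on 'd' 0 → fail=0;  out ∅∪∅=∅
  n16('bd'): parent n15 fail=0; on 'd' 0 → fail=0;  out ∅∪∅=∅
  n3('cbb'): parent n2 fail=15; on 'b' 15→0 → fail=15;  out ∅∪{6}={6}
  n7('aac'): parent n6 fail=5; on 'c' 5→0 → fail=1;  out ∅∪∅=∅
  n11('cdd'): parent n10 fail=0; on 'd' 0 → fail=0;  out {2}∪∅={2}
  n12('aaa'): parent n6 fail=5; on 'a' 5 → fail=6;  out ∅∪∅=∅
  n17('bdc'): parent n16 fail=0; on 'c' 0 → fail=1;  out ∅∪∅=∅
  n4('cbbd'): parent n3 fail=15; on 'd' 15 → fail=16;  out {0}∪∅={0}
  n8('aacd'): parent n7 fail=1; on 'd' 1 → fail=10;  out ∅∪∅=∅
  n13('aaab'): parent n12 fail=6; on 'b' 6→5→0 → fail=15;  out ∅∪{6}={6}
  n18('bdca'): parent n17 fail=1; on 'a' 1→0 → fail=5;  out ∅∪∅=∅
  n9('aacdb'): parent n8 fail=10; on 'b' 10→0 → fail=15;  out {1}∪{6}={1,6}
  n14('aaabb'): parent n13 fail=15; on 'b' 15→0 → fail=15;  out {3}∪{6}={3,6}
  n19('bdcad'): parent n18 fail=5; on 'd' 5→0 → fail=0;  out ∅∪∅=∅
  n20('bdcada'): parent n19 fail=0; on 'a' 0 → fail=5;  out {4}∪∅={4}

Run:
pos 0 'c': at 1
pos 1 'a': at 5 (fail-walked)
pos 2 'c': at 1 (fail-walked)
pos 3 'd': at 10
pos 4 'd': at 11  emit P2@[2:4]
pos 5 'b': at 15 (fail-walked)  emit P6@[5:5]
pos 6 'a': at 5 (fail-walked)
pos 7 'a': at 6
pos 8 'c': at 7
pos 9 'd': at 8
pos 10 'd': at 11 (fail-walked)  emit P2@[8:10]
pos 11 'a': at 5 (fail-walked)
pos 12 'a': at 6
pos 13 'a': at 12
pos 14 'c': at 7 (fail-walked)
pos 15 'd': at 8
pos 16 'b': at 9  emit P1@[12:16],P6@[16:16]
pos 17 'b': at 15 (fail-walked)  emit P6@[17:17]
pos 18 'c': at 1 (fail-walked)
pos 19 'a': at 5 (fail-walked)
pos 20 'a': at 6
pos 21 'c': at 7
pos 22 'd': at 8
pos 23 'b': at 9  emit P1@[19:23],P6@[23:23]
pos 24 'a': at 5 (fail-walked)
pos 25 'c': at 1 (fail-walked)
pos 26 'b': at 2  emit P5@[25:26],P6@[26:26]
pos 27 'b': at 3  emit P6@[27:27]
pos 28 'd': at 4  emit P0@[25:28]
pos 29 'a': at 5 (fail-walked)
pos 30 'a': at 6
pos 31 'a': at 12
pos 32 'a': at 12 (fail-walked)
pos 33 'b': at 13  emit P6@[33:33]
pos 34 'c': at 1 (fail-walked)
pos 35 'd': at 10
pos 36 'd': at 11  emit P2@[34:36]
pos 37 'b': at 15 (fail-walked)  emit P6@[37:37]
pos 38 'd': at 16
pos 39 'c': at 17
pos 40 'a': at 18
pos 41 'd': at 19
pos 42 'a': at 20  emit P4@[37:42]
pos 43 'd': at 0 (fail-walked)
pos 44 'c': at 1
pos 45 'd': at 10
pos 46 'd': at 11  emit P2@[44:46]
pos 47 'd': at 0 (fail-walked)
pos 48 'b': at 15  emit P6@[48:48]
pos 49 'd': at 16
pos 50 'c': at 17
pos 51 'a': at 18
pos 52 'd': at 19
pos 53 'a': at 20  emit P4@[48:53]
pos 54 'c': at 1 (fail-walked)
pos 55 'b': at 2  emit P5@[54:55],P6@[55:55]
pos 56 'a': at 5 (fail-walked)
pos 57 'a': at 6
pos 58 'a': at 12
pos 59 'b': at 13  emit P6@[59:59]
pos 60 'b': at 14  emit P3@[56:60],P6@[60:60]
pos 61 'd': at 16 (fail-walked)
pos 62 'a': at 5 (fail-walked)
pos 63 'c': at 1 (fail-walked)
pos 64 'a': at 5 (fail-walked)
pos 65 'c': at 1 (fail-walked)
pos 66 'b': at 2  emit P5@[65:66],P6@[66:66]
pos 67 'b': at 3  emit P6@[67:67]
pos 68 'd': at 4  emit P0@[65:68]
pos 69 'd': at 0 (fail-walked)
pos 70 'c': at 1

All matches (sorted): [[4,2],[5,6],[10,2],[16,1],[16,6],[17,6],[23,1],[23,6],[26,5],[26,6],[27,6],[28,0],[33,6],[36,2],[37,6],[42,4],[46,2],[48,6],[53,4],[55,5],[55,6],[59,6],[60,3],[60,6],[66,5],[66,6],[67,6],[68,0]]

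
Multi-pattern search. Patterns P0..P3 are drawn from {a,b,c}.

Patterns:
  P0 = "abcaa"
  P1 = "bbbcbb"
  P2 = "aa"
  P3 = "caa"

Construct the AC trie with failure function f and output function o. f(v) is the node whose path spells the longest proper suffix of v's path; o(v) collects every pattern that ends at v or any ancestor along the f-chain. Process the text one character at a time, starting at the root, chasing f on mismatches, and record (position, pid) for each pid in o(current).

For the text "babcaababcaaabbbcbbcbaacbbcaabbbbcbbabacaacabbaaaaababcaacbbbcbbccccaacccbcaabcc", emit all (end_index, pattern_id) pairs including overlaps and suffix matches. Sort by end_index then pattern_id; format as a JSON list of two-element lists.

Build automaton:
Trie nodes:
  n0 'ε': a→1 b→6 c→13
  n1 'a': a→12 b→2
  n2 'ab': c→3
  n3 'abc': a→4
  n4 'abca': a→5
  n5 'abcaa': ·  [P0 ends]
  n6 'b': b→7
  n7 'bb': b→8
  n8 'bbb': c→9
  n9 'bbbc': b→10
  n10 'bbbcb': b→11
  n11 'bbbcbb': ·  [P1 ends]
  n12 'aa': ·  [P2 ends]
  n13 'c': a→14
  n14 'ca': a→15
  n15 'caa': ·  [P3 ends]

BFS fail/out derivation:
  n1('a'): parent n0 fail=0; on 'a' 0 → fail=0;  out ∅∪∅=∅
  n6('b'): parent n0 fail=0; on 'b' 0 → fail=0;  out ∅∪∅=∅
  n13('c'): parent n0 fail=0; on 'c' 0 → fail=0;  out ∅∪∅=∅
  n2('ab'): parent n1 fail=0; on 'b' 0 → fail=6;  out ∅∪∅=∅
  n7('bb'): parent n6 fail=0; on 'b' 0 → fail=6;  out ∅∪∅=∅
  n12('aa'): parent n1 fail=0; on 'a' 0 → fail=1;  out {2}∪∅={2}
  n14('ca'): parent n13 fail=0; on 'a' 0 → fail=1;  out ∅∪∅=∅
  n3('abc'): parent n2 fail=6; on 'c' 6→0 → fail=13;  out ∅∪∅=∅
  n8('bbb'): parent n7 fail=6; on 'b' 6 → fail=7;  out ∅∪∅=∅
  n15('caa'): parent n14 fail=1; on 'a' 1 → fail=12;  out {3}∪{2}={2,3}
  n4('abca'): parent n3 fail=13; on 'a' 13 → fail=14;  out ∅∪∅=∅
  n9('bbbc'): parent n8 fail=7; on 'c' 7→6→0 → fail=13;  out ∅∪∅=∅
  n5('abcaa'): parent n4 fail=14; on 'a' 14 → fail=15;  out {0}∪{2,3}={0,2,3}
  n10('bbbcb'): parent n9 fail=13; on 'b' 13→0 → fail=6;  out ∅∪∅=∅
  n11('bbbcbb'): parent n10 fail=6; on 'b' 6 → fail=7;  out {1}∪∅={1}

Text stream:
[0] read 'b'  n0⇒n6
[1] read 'a'  n6⇒n1 (fail-walked)
[2] read 'b'  n1⇒n2
[3] read 'c'  n2⇒n3
[4] read 'a'  n3⇒n4
[5] read 'a'  n4⇒n5  ** P0@[1:5],P2@[4:5],P3@[3:5]
[6] read 'b'  n5⇒n2 (fail-walked)
[7] read 'a'  n2⇒n1 (fail-walked)
[8] read 'b'  n1⇒n2
[9] read 'c'  n2⇒n3
[10] read 'a'  n3⇒n4
[11] read 'a'  n4⇒n5  ** P0@[7:11],P2@[10:11],P3@[9:11]
[12] read 'a'  n5⇒n12 (fail-walked)  ** P2@[11:12]
[13] read 'b'  n12⇒n2 (fail-walked)
[14] read 'b'  n2⇒n7 (fail-walked)
[15] read 'b'  n7⇒n8
[16] read 'c'  n8⇒n9
[17] read 'b'  n9⇒n10
[18] read 'b'  n10⇒n11  ** P1@[13:18]
[19] read 'c'  n11⇒n13 (fail-walked)
[20] read 'b'  n13⇒n6 (fail-walked)
[21] read 'a'  n6⇒n1 (fail-walked)
[22] read 'a'  n1⇒n12  ** P2@[21:22]
[23] read 'c'  n12⇒n13 (fail-walked)
[24] read 'b'  n13⇒n6 (fail-walked)
[25] read 'b'  n6⇒n7
[26] read 'c'  n7⇒n13 (fail-walked)
[27] read 'a'  n13⇒n14
[28] read 'a'  n14⇒n15  ** P2@[27:28],P3@[26:28]
[29] read 'b'  n15⇒n2 (fail-walked)
[30] read 'b'  n2⇒n7 (fail-walked)
[31] read 'b'  n7⇒n8
[32] read 'b'  n8⇒n8 (fail-walked)
[33] read 'c'  n8⇒n9
[34] read 'b'  n9⇒n10
[35] read 'b'  n10⇒n11  ** P1@[30:35]
[36] read 'a'  n11⇒n1 (fail-walked)
[37] read 'b'  n1⇒n2
[38] read 'a'  n2⇒n1 (fail-walked)
[39] read 'c'  n1⇒n13 (fail-walked)
[40] read 'a'  n13⇒n14
[41] read 'a'  n14⇒n15  ** P2@[40:41],P3@[39:41]
[42] read 'c'  n15⇒n13 (fail-walked)
[43] read 'a'  n13⇒n14
[44] read 'b'  n14⇒n2 (fail-walked)
[45] read 'b'  n2⇒n7 (fail-walked)
[46] read 'a'  n7⇒n1 (fail-walked)
[47] read 'a'  n1⇒n12  ** P2@[46:47]
[48] read 'a'  n12⇒n12 (fail-walked)  ** P2@[47:48]
[49] read 'a'  n12⇒n12 (fail-walked)  ** P2@[48:49]
[50] read 'a'  n12⇒n12 (fail-walked)  ** P2@[49:50]
[51] read 'b'  n12⇒n2 (fail-walked)
[52] read 'a'  n2⇒n1 (fail-walked)
[53] read 'b'  n1⇒n2
[54] read 'c'  n2⇒n3
[55] read 'a'  n3⇒n4
[56] read 'a'  n4⇒n5  ** P0@[52:56],P2@[55:56],P3@[54:56]
[57] read 'c'  n5⇒n13 (fail-walked)
[58] read 'b'  n13⇒n6 (fail-walked)
[59] read 'b'  n6⇒n7
[60] read 'b'  n7⇒n8
[61] read 'c'  n8⇒n9
[62] read 'b'  n9⇒n10
[63] read 'b'  n10⇒n11  ** P1@[58:63]
[64] read 'c'  n11⇒n13 (fail-walked)
[65] read 'c'  n13⇒n13 (fail-walked)
[66] read 'c'  n13⇒n13 (fail-walked)
[67] read 'c'  n13⇒n13 (fail-walked)
[68] read 'a'  n13⇒n14
[69] read 'a'  n14⇒n15  ** P2@[68:69],P3@[67:69]
[70] read 'c'  n15⇒n13 (fail-walked)
[71] read 'c'  n13⇒n13 (fail-walked)
[72] read 'c'  n13⇒n13 (fail-walked)
[73] read 'b'  n13⇒n6 (fail-walked)
[74] read 'c'  n6⇒n13 (fail-walked)
[75] read 'a'  n13⇒n14
[76] read 'a'  n14⇒n15  ** P2@[75:76],P3@[74:76]
[77] read 'b'  n15⇒n2 (fail-walked)
[78] read 'c'  n2⇒n3
[79] read 'c'  n3⇒n13 (fail-walked)

Result: [[5,0],[5,2],[5,3],[11,0],[11,2],[11,3],[12,2],[18,1],[22,2],[28,2],[28,3],[35,1],[41,2],[41,3],[47,2],[48,2],[49,2],[50,2],[56,0],[56,2],[56,3],[63,1],[69,2],[69,3],[76,2],[76,3]]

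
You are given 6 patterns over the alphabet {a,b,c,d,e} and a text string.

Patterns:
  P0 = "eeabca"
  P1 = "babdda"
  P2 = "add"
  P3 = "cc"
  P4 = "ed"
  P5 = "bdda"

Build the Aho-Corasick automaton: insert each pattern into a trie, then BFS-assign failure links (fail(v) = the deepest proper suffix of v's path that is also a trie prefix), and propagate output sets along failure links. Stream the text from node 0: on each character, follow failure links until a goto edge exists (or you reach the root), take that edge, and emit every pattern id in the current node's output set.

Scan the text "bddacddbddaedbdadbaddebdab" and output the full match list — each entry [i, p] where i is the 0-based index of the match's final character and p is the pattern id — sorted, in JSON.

Build:
Trie nodes:
  0='ε' goto a→13 b→7 c→16 e→1
  1='e' goto d→18 e→2
  2='ee' goto a→3
  3='eea' goto b→4
  4='eeab' goto c→5
  5='eeabc' goto a→6
  6='eeabca' goto ·  [P0 ends]
  7='b' goto a→8 d→19
  8='ba' goto b→9
  9='bab' goto d→10
  10='babd' goto d→11
  11='babdd' goto a→12
  12='babdda' goto ·  [P1 ends]
  13='a' goto d→14
  14='ad' goto d→15
  15='add' goto ·  [P2 ends]
  16='c' goto c→17
  17='cc' goto ·  [P3 ends]
  18='ed' goto ·  [P4 ends]
  19='bd' goto d→20
  20='bdd' goto a→21
  21='bdda' goto ·  [P5 ends]

BFS fail/out derivation:
  n1('e'): parent n0 fail=0; on 'e' 0 → fail=0;  out ∅∪∅=∅
  n7('b'): parent n0 fail=0; on 'b' 0 → fail=0;  out ∅∪∅=∅
  n13('a'): parent n0 fail=0; on 'a' 0 → fail=0;  out ∅∪∅=∅
  n16('c'): parent n0 fail=0; on 'c' 0 → fail=0;  out ∅∪∅=∅
  n2('ee'): parent n1 fail=0; on 'e' 0 → fail=1;  out ∅∪∅=∅
  n8('ba'): parent n7 fail=0; on 'a' 0 → fail=13;  out ∅∪∅=∅
  n14('ad'): parent n13 fail=0; on 'd' 0 → fail=0;  out ∅∪∅=∅
  n17('cc'): parent n16 fail=0; on 'c' 0 → fail=16;  out {3}∪∅={3}
  n18('ed'): parent n1 fail=0; on 'd' 0 → fail=0;  out {4}∪∅={4}
  n19('bd'): parent n7 fail=0; on 'd' 0 → fail=0;  out ∅∪∅=∅
  n3('eea'): parent n2 fail=1; on 'a' 1→0 → fail=13;  out ∅∪∅=∅
  n9('bab'): parent n8 fail=13; on 'b' 13→0 → fail=7;  out ∅∪∅=∅
  n15('add'): parent n14 fail=0; on 'd' 0 → fail=0;  out {2}∪∅={2}
  n20('bdd'): parent n19 fail=0; on 'd' 0 → fail=0;  out ∅∪∅=∅
  n4('eeab'): parent n3 fail=13; on 'b' 13→0 → fail=7;  out ∅∪∅=∅
  n10('babd'): parent n9 fail=7; on 'd' 7 → fail=19;  out ∅∪∅=∅
  n21('bdda'): parent n20 fail=0; on 'a' 0 → fail=13;  out {5}∪∅={5}
  n5('eeabc'): parent n4 fail=7; on 'c' 7→0 → fail=16;  out ∅∪∅=∅
  n11('babdd'): parent n10 fail=19; on 'd' 19 → fail=20;  out ∅∪∅=∅
  n6('eeabca'): parent n5 fail=16; on 'a' 16→0 → fail=13;  out {0}∪∅={0}
  n12('babdda'): parent n11 fail=20; on 'a' 20 → fail=21;  out {1}∪{5}={1,5}

Text stream:
i=0 'b': node 0→7
i=1 'd': node 7→19
i=2 'd': node 19→20
i=3 'a': node 20→21  emit P5@[0:3]
i=4 'c': node 21→16 (via fail)
i=5 'd': node 16→0 (via fail)
i=6 'd': node 0→0
i=7 'b': node 0→7
i=8 'd': node 7→19
i=9 'd': node 19→20
i=10 'a': node 20→21  emit P5@[7:10]
i=11 'e': node 21→1 (via fail)
i=12 'd': node 1→18  emit P4@[11:12]
i=13 'b': node 18→7 (via fail)
i=14 'd': node 7→19
i=15 'a': node 19→13 (via fail)
i=16 'd': node 13→14
i=17 'b': node 14→7 (via fail)
i=18 'a': node 7→8
i=19 'd': node 8→14 (via fail)
i=20 'd': node 14→15  emit P2@[18:20]
i=21 'e': node 15→1 (via fail)
i=22 'b': node 1→7 (via fail)
i=23 'd': node 7→19
i=24 'a': node 19→13 (via fail)
i=25 'b': node 13→7 (via fail)

Matches: [[3,5],[10,5],[12,4],[20,2]]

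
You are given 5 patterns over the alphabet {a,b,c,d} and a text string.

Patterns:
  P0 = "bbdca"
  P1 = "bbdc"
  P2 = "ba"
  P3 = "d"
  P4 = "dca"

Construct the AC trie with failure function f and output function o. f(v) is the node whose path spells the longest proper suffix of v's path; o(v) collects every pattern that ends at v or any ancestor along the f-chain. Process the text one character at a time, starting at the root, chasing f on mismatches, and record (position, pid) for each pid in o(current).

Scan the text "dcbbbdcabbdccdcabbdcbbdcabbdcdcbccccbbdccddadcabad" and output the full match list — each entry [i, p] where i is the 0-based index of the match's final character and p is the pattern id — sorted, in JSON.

Build:
Trie nodes:
  0='ε' goto b→1 d→7
  1='b' goto a→6 b→2
  2='bb' goto d→3
  3='bbd' goto c→4
  4='bbdc' goto a→5  [P1 ends]
  5='bbdca' goto ·  [P0 ends]
  6='ba' goto ·  [P2 ends]
  7='d' goto c→8  [P3 ends]
  8='dc' goto a→9
  9='dca' goto ·  [P4 ends]

Failure links (BFS by depth):
  n1('b'): parent n0 fail=0; on 'b' 0 → fail=0;  out ∅∪∅=∅
  n7('d'): parent n0 fail=0; on 'd' 0 → fail=0;  out {3}∪∅={3}
  n2('bb'): parent n1 fail=0; on 'b' 0 → fail=1;  out ∅∪∅=∅
  n6('ba'): parent n1 fail=0; on 'a' 0 → fail=0;  out {2}∪∅={2}
  n8('dc'): parent n7 fail=0; on 'c' 0 → fail=0;  out ∅∪∅=∅
  n3('bbd'): parent n2 fail=1; on 'd' 1→0 → fail=7;  out ∅∪{3}={3}
  n9('dca'): parent n8 fail=0; on 'a' 0 → fail=0;  out {4}∪∅={4}
  n4('bbdc'): parent n3 fail=7; on 'c' 7 → fail=8;  out {1}∪∅={1}
  n5('bbdca'): parent n4 fail=8; on 'a' 8 → fail=9;  out {0}∪{4}={0,4}

Text stream:
pos 0 'd': at 7  emit P3@[0:0]
pos 1 'c': at 8
pos 2 'b': at 1 ·f
pos 3 'b': at 2
pos 4 'b': at 2 ·f
pos 5 'd': at 3  emit P3@[5:5]
pos 6 'c': at 4  emit P1@[3:6]
pos 7 'a': at 5  emit P0@[3:7],P4@[5:7]
pos 8 'b': at 1 ·f
pos 9 'b': at 2
pos 10 'd': at 3  emit P3@[10:10]
pos 11 'c': at 4  emit P1@[8:11]
pos 12 'c': at 0 ·f
pos 13 'd': at 7  emit P3@[13:13]
pos 14 'c': at 8
pos 15 'a': at 9  emit P4@[13:15]
pos 16 'b': at 1 ·f
pos 17 'b': at 2
pos 18 'd': at 3  emit P3@[18:18]
pos 19 'c': at 4  emit P1@[16:19]
pos 20 'b': at 1 ·f
pos 21 'b': at 2
pos 22 'd': at 3  emit P3@[22:22]
pos 23 'c': at 4  emit P1@[20:23]
pos 24 'a': at 5  emit P0@[20:24],P4@[22:24]
pos 25 'b': at 1 ·f
pos 26 'b': at 2
pos 27 'd': at 3  emit P3@[27:27]
pos 28 'c': at 4  emit P1@[25:28]
pos 29 'd': at 7 ·f  emit P3@[29:29]
pos 30 'c': at 8
pos 31 'b': at 1 ·f
pos 32 'c': at 0 ·f
pos 33 'c': at 0
pos 34 'c': at 0
pos 35 'c': at 0
pos 36 'b': at 1
pos 37 'b': at 2
pos 38 'd': at 3  emit P3@[38:38]
pos 39 'c': at 4  emit P1@[36:39]
pos 40 'c': at 0 ·f
pos 41 'd': at 7  emit P3@[41:41]
pos 42 'd': at 7 ·f  emit P3@[42:42]
pos 43 'a': at 0 ·f
pos 44 'd': at 7  emit P3@[44:44]
pos 45 'c': at 8
pos 46 'a': at 9  emit P4@[44:46]
pos 47 'b': at 1 ·f
pos 48 'a': at 6  emit P2@[47:48]
pos 49 'd': at 7 ·f  emit P3@[49:49]

Result: [[0,3],[5,3],[6,1],[7,0],[7,4],[10,3],[11,1],[13,3],[15,4],[18,3],[19,1],[22,3],[23,1],[24,0],[24,4],[27,3],[28,1],[29,3],[38,3],[39,1],[41,3],[42,3],[44,3],[46,4],[48,2],[49,3]]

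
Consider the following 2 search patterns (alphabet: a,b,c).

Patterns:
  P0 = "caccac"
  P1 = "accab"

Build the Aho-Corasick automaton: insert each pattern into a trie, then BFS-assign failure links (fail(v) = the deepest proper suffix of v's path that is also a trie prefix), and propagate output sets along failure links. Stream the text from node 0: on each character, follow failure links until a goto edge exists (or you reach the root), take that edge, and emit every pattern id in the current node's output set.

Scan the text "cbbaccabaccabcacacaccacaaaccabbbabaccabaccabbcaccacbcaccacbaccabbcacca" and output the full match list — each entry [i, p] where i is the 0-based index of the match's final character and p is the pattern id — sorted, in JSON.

Build:
Trie (insert patterns):
  n0 'ε': a→7 c→1
  n1 'c': a→2
  n2 'ca': c→3
  n3 'cac': c→4
  n4 'cacc': a→5
  n5 'cacca': c→6
  n6 'caccac': ·  [P0 ends]
  n7 'a': c→8
  n8 'ac': c→9
  n9 'acc': a→10
  n10 'acca': b→11
  n11 'accab': ·  [P1 ends]

BFS fail/out derivation:
  fail(1) 'c': from fail(0)=0 chase 'c': 0 ⇒ 0;  out=∅∪out(0)=∅
  fail(7) 'a': from fail(0)=0 chase 'a': 0 ⇒ 0;  out=∅∪out(0)=∅
  fail(2) 'ca': from fail(1)=0 chase 'a': 0 ⇒ 7;  out=∅∪out(7)=∅
  fail(8) 'ac': from fail(7)=0 chase 'c': 0 ⇒ 1;  out=∅∪out(1)=∅
  fail(3) 'cac': from fail(2)=7 chase 'c': 7 ⇒ 8;  out=∅∪out(8)=∅
  fail(9) 'acc': from fail(8)=1 chase 'c': 1→0 ⇒ 1;  out=∅∪out(1)=∅
  fail(4) 'cacc': from fail(3)=8 chase 'c': 8 ⇒ 9;  out=∅∪out(9)=∅
  fail(10) 'acca': from fail(9)=1 chase 'a': 1 ⇒ 2;  out=∅∪out(2)=∅
  fail(5) 'cacca': from fail(4)=9 chase 'a': 9 ⇒ 10;  out=∅∪out(10)=∅
  fail(11) 'accab': from fail(10)=2 chase 'b': 2→7→0 ⇒ 0;  out={1}∪out(0)={1}
  fail(6) 'caccac': from fail(5)=10 chase 'c': 10→2 ⇒ 3;  out={0}∪out(3)={0}

Scan:
[0] read 'c'  n0⇒n1
[1] read 'b'  n1⇒n0 (via fail)
[2] read 'b'  n0⇒n0
[3] read 'a'  n0⇒n7
[4] read 'c'  n7⇒n8
[5] read 'c'  n8⇒n9
[6] read 'a'  n9⇒n10
[7] read 'b'  n10⇒n11  emit P1@[3:7]
[8] read 'a'  n11⇒n7 (via fail)
[9] read 'c'  n7⇒n8
[10] read 'c'  n8⇒n9
[11] read 'a'  n9⇒n10
[12] read 'b'  n10⇒n11  emit P1@[8:12]
[13] read 'c'  n11⇒n1 (via fail)
[14] read 'a'  n1⇒n2
[15] read 'c'  n2⇒n3
[16] read 'a'  n3⇒n2 (via fail)
[17] read 'c'  n2⇒n3
[18] read 'a'  n3⇒n2 (via fail)
[19] read 'c'  n2⇒n3
[20] read 'c'  n3⇒n4
[21] read 'a'  n4⇒n5
[22] read 'c'  n5⇒n6  emit P0@[17:22]
[23] read 'a'  n6⇒n2 (via fail)
[24] read 'a'  n2⇒n7 (via fail)
[25] read 'a'  n7⇒n7 (via fail)
[26] read 'c'  n7⇒n8
[27] read 'c'  n8⇒n9
[28] read 'a'  n9⇒n10
[29] read 'b'  n10⇒n11  emit P1@[25:29]
[30] read 'b'  n11⇒n0 (via fail)
[31] read 'b'  n0⇒n0
[32] read 'a'  n0⇒n7
[33] read 'b'  n7⇒n0 (via fail)
[34] read 'a'  n0⇒n7
[35] read 'c'  n7⇒n8
[36] read 'c'  n8⇒n9
[37] read 'a'  n9⇒n10
[38] read 'b'  n10⇒n11  emit P1@[34:38]
[39] read 'a'  n11⇒n7 (via fail)
[40] read 'c'  n7⇒n8
[41] read 'c'  n8⇒n9
[42] read 'a'  n9⇒n10
[43] read 'b'  n10⇒n11  emit P1@[39:43]
[44] read 'b'  n11⇒n0 (via fail)
[45] read 'c'  n0⇒n1
[46] read 'a'  n1⇒n2
[47] read 'c'  n2⇒n3
[48] read 'c'  n3⇒n4
[49] read 'a'  n4⇒n5
[50] read 'c'  n5⇒n6  emit P0@[45:50]
[51] read 'b'  n6⇒n0 (via fail)
[52] read 'c'  n0⇒n1
[53] read 'a'  n1⇒n2
[54] read 'c'  n2⇒n3
[55] read 'c'  n3⇒n4
[56] read 'a'  n4⇒n5
[57] read 'c'  n5⇒n6  emit P0@[52:57]
[58] read 'b'  n6⇒n0 (via fail)
[59] read 'a'  n0⇒n7
[60] read 'c'  n7⇒n8
[61] read 'c'  n8⇒n9
[62] read 'a'  n9⇒n10
[63] read 'b'  n10⇒n11  emit P1@[59:63]
[64] read 'b'  n11⇒n0 (via fail)
[65] read 'c'  n0⇒n1
[66] read 'a'  n1⇒n2
[67] read 'c'  n2⇒n3
[68] read 'c'  n3⇒n4
[69] read 'a'  n4⇒n5

Matches: [[7,1],[12,1],[22,0],[29,1],[38,1],[43,1],[50,0],[57,0],[63,1]]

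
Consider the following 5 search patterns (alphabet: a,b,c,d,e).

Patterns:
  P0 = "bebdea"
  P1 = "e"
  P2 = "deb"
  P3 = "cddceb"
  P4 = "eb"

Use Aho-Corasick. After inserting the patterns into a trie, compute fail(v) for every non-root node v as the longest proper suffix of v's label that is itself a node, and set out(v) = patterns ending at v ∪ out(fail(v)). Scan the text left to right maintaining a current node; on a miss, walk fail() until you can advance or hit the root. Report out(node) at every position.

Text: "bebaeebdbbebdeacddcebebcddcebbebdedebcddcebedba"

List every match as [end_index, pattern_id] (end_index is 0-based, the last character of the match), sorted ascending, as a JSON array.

Construct AC machine:
Trie (insert patterns):
  0='ε' goto b→1 c→11 d→8 e→7
  1='b' goto e→2
  2='be' goto b→3
  3='beb' goto d→4
  4='bebd' goto e→5
  5='bebde' goto a→6
  6='bebdea' goto ·  [P0 ends]
  7='e' goto b→17  [P1 ends]
  8='d' goto e→9
  9='de' goto b→10
  10='deb' goto ·  [P2 ends]
  11='c' goto d→12
  12='cd' goto d→13
  13='cdd' goto c→14
  14='cddc' goto e→15
  15='cddce' goto b→16
  16='cddceb' goto ·  [P3 ends]
  17='eb' goto ·  [P4 ends]

BFS fail/out derivation:
  fail(1) 'b': from fail(0)=0 chase 'b': 0 ⇒ 0;  out=∅∪out(0)=∅
  fail(7) 'e': from fail(0)=0 chase 'e': 0 ⇒ 0;  out={1}∪out(0)={1}
  fail(8) 'd': from fail(0)=0 chase 'd': 0 ⇒ 0;  out=∅∪out(0)=∅
  fail(11) 'c': from fail(0)=0 chase 'c': 0 ⇒ 0;  out=∅∪out(0)=∅
  fail(2) 'be': from fail(1)=0 chase 'e': 0 ⇒ 7;  out=∅∪out(7)={1}
  fail(9) 'de': from fail(8)=0 chase 'e': 0 ⇒ 7;  out=∅∪out(7)={1}
  fail(12) 'cd': from fail(11)=0 chase 'd': 0 ⇒ 8;  out=∅∪out(8)=∅
  fail(17) 'eb': from fail(7)=0 chase 'b': 0 ⇒ 1;  out={4}∪out(1)={4}
  fail(3) 'beb': from fail(2)=7 chase 'b': 7 ⇒ 17;  out=∅∪out(17)={4}
  fail(10) 'deb': from fail(9)=7 chase 'b': 7 ⇒ 17;  out={2}∪out(17)={2,4}
  fail(13) 'cdd': from fail(12)=8 chase 'd': 8→0 ⇒ 8;  out=∅∪out(8)=∅
  fail(4) 'bebd': from fail(3)=17 chase 'd': 17→1→0 ⇒ 8;  out=∅∪out(8)=∅
  fail(14) 'cddc': from fail(13)=8 chase 'c': 8→0 ⇒ 11;  out=∅∪out(11)=∅
  fail(5) 'bebde': from fail(4)=8 chase 'e': 8 ⇒ 9;  out=∅∪out(9)={1}
  fail(15) 'cddce': from fail(14)=11 chase 'e': 11→0 ⇒ 7;  out=∅∪out(7)={1}
  fail(6) 'bebdea': from fail(5)=9 chase 'a': 9→7→0 ⇒ 0;  out={0}∪out(0)={0}
  fail(16) 'cddceb': from fail(15)=7 chase 'b': 7 ⇒ 17;  out={3}∪out(17)={3,4}

Text stream:
[0] read 'b'  n0⇒n1
[1] read 'e'  n1⇒n2  → match P1@[1:1]
[2] read 'b'  n2⇒n3  → match P4@[1:2]
[3] read 'a'  n3⇒n0 (fail-walked)
[4] read 'e'  n0⇒n7  → match P1@[4:4]
[5] read 'e'  n7⇒n7 (fail-walked)  → match P1@[5:5]
[6] read 'b'  n7⇒n17  → match P4@[5:6]
[7] read 'd'  n17⇒n8 (fail-walked)
[8] read 'b'  n8⇒n1 (fail-walked)
[9] read 'b'  n1⇒n1 (fail-walked)
[10] read 'e'  n1⇒n2  → match P1@[10:10]
[11] read 'b'  n2⇒n3  → match P4@[10:11]
[12] read 'd'  n3⇒n4
[13] read 'e'  n4⇒n5  → match P1@[13:13]
[14] read 'a'  n5⇒n6  → match P0@[9:14]
[15] read 'c'  n6⇒n11 (fail-walked)
[16] read 'd'  n11⇒n12
[17] read 'd'  n12⇒n13
[18] read 'c'  n13⇒n14
[19] read 'e'  n14⇒n15  → match P1@[19:19]
[20] read 'b'  n15⇒n16  → match P3@[15:20],P4@[19:20]
[21] read 'e'  n16⇒n2 (fail-walked)  → match P1@[21:21]
[22] read 'b'  n2⇒n3  → match P4@[21:22]
[23] read 'c'  n3⇒n11 (fail-walked)
[24] read 'd'  n11⇒n12
[25] read 'd'  n12⇒n13
[26] read 'c'  n13⇒n14
[27] read 'e'  n14⇒n15  → match P1@[27:27]
[28] read 'b'  n15⇒n16  → match P3@[23:28],P4@[27:28]
[29] read 'b'  n16⇒n1 (fail-walked)
[30] read 'e'  n1⇒n2  → match P1@[30:30]
[31] read 'b'  n2⇒n3  → match P4@[30:31]
[32] read 'd'  n3⇒n4
[33] read 'e'  n4⇒n5  → match P1@[33:33]
[34] read 'd'  n5⇒n8 (fail-walked)
[35] read 'e'  n8⇒n9  → match P1@[35:35]
[36] read 'b'  n9⇒n10  → match P2@[34:36],P4@[35:36]
[37] read 'c'  n10⇒n11 (fail-walked)
[38] read 'd'  n11⇒n12
[39] read 'd'  n12⇒n13
[40] read 'c'  n13⇒n14
[41] read 'e'  n14⇒n15  → match P1@[41:41]
[42] read 'b'  n15⇒n16  → match P3@[37:42],P4@[41:42]
[43] read 'e'  n16⇒n2 (fail-walked)  → match P1@[43:43]
[44] read 'd'  n2⇒n8 (fail-walked)
[45] read 'b'  n8⇒n1 (fail-walked)
[46] read 'a'  n1⇒n0 (fail-walked)

Result: [[1,1],[2,4],[4,1],[5,1],[6,4],[10,1],[11,4],[13,1],[14,0],[19,1],[20,3],[20,4],[21,1],[22,4],[27,1],[28,3],[28,4],[30,1],[31,4],[33,1],[35,1],[36,2],[36,4],[41,1],[42,3],[42,4],[43,1]]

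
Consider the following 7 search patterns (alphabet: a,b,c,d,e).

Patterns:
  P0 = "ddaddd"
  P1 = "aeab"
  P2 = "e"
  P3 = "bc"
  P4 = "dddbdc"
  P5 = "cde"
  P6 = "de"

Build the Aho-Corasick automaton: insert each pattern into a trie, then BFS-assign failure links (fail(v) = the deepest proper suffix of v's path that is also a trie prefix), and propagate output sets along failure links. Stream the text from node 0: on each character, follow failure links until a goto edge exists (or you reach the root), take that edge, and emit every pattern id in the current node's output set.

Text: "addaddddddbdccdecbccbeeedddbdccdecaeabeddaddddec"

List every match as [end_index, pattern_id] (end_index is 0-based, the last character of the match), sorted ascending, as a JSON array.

Build automaton:
Trie nodes:
  0='ε' goto a→7 b→12 c→18 d→1 e→11
  1='d' goto d→2 e→21
  2='dd' goto a→3 d→14
  3='dda' goto d→4
  4='ddad' goto d→5
  5='ddadd' goto d→6
  6='ddaddd' goto ·  [P0 ends]
  7='a' goto e→8
  8='ae' goto a→9
  9='aea' goto b→10
  10='aeab' goto ·  [P1 ends]
  11='e' goto ·  [P2 ends]
  12='b' goto c→13
  13='bc' goto ·  [P3 ends]
  14='ddd' goto b→15
  15='dddb' goto d→16
  16='dddbd' goto c→17
  17='dddbdc' goto ·  [P4 ends]
  18='c' goto d→19
  19='cd' goto e→20
  20='cde' goto ·  [P5 ends]
  21='de' goto ·  [P6 ends]

Failure links (BFS by depth):
  n1('d'): parent n0 fail=0; on 'd' 0 → fail=0;  out ∅∪∅=∅
  n7('a'): parent n0 fail=0; on 'a' 0 → fail=0;  out ∅∪∅=∅
  n11('e'): parent n0 fail=0; on 'e' 0 → fail=0;  out {2}∪∅={2}
  n12('b'): parent n0 fail=0; on 'b' 0 → fail=0;  out ∅∪∅=∅
  n18('c'): parent n0 fail=0; on 'c' 0 → fail=0;  out ∅∪∅=∅
  n2('dd'): parent n1 fail=0; on 'd' 0 → fail=1;  out ∅∪∅=∅
  n8('ae'): parent n7 fail=0; on 'e' 0 → fail=11;  out ∅∪{2}={2}
  n13('bc'): parent n12 fail=0; on 'c' 0 → fail=18;  out {3}∪∅={3}
  n19('cd'): parent n18 fail=0; on 'd' 0 → fail=1;  out ∅∪∅=∅
  n21('de'): parent n1 fail=0; on 'e' 0 → fail=11;  out {6}∪{2}={2,6}
  n3('dda'): parent n2 fail=1; on 'a' 1→0 → fail=7;  out ∅∪∅=∅
  n9('aea'): parent n8 fail=11; on 'a' 11→0 → fail=7;  out ∅∪∅=∅
  n14('ddd'): parent n2 fail=1; on 'd' 1 → fail=2;  out ∅∪∅=∅
  n20('cde'): parent n19 fail=1; on 'e' 1 → fail=21;  out {5}∪{2,6}={2,5,6}
  n4('ddad'): parent n3 fail=7; on 'd' 7→0 → fail=1;  out ∅∪∅=∅
  n10('aeab'): parent n9 fail=7; on 'b' 7→0 → fail=12;  out {1}∪∅={1}
  n15('dddb'): parent n14 fail=2; on 'b' 2→1→0 → fail=12;  out ∅∪∅=∅
  n5('ddadd'): parent n4 fail=1; on 'd' 1 → fail=2;  out ∅∪∅=∅
  n16('dddbd'): parent n15 fail=12; on 'd' 12→0 → fail=1;  out ∅∪∅=∅
  n6('ddaddd'): parent n5 fail=2; on 'd' 2 → fail=14;  out {0}∪∅={0}
  n17('dddbdc'): parent n16 fail=1; on 'c' 1→0 → fail=18;  out {4}∪∅={4}

Run:
pos 0 'a': at 7
pos 1 'd': at 1 ·f
pos 2 'd': at 2
pos 3 'a': at 3
pos 4 'd': at 4
pos 5 'd': at 5
pos 6 'd': at 6  emit P0@[1:6]
pos 7 'd': at 14 ·f
pos 8 'd': at 14 ·f
pos 9 'd': at 14 ·f
pos 10 'b': at 15
pos 11 'd': at 16
pos 12 'c': at 17  emit P4@[7:12]
pos 13 'c': at 18 ·f
pos 14 'd': at 19
pos 15 'e': at 20  emit P2@[15:15],P5@[13:15],P6@[14:15]
pos 16 'c': at 18 ·f
pos 17 'b': at 12 ·f
pos 18 'c': at 13  emit P3@[17:18]
pos 19 'c': at 18 ·f
pos 20 'b': at 12 ·f
pos 21 'e': at 11 ·f  emit P2@[21:21]
pos 22 'e': at 11 ·f  emit P2@[22:22]
pos 23 'e': at 11 ·f  emit P2@[23:23]
pos 24 'd': at 1 ·f
pos 25 'd': at 2
pos 26 'd': at 14
pos 27 'b': at 15
pos 28 'd': at 16
pos 29 'c': at 17  emit P4@[24:29]
pos 30 'c': at 18 ·f
pos 31 'd': at 19
pos 32 'e': at 20  emit P2@[32:32],P5@[30:32],P6@[31:32]
pos 33 'c': at 18 ·f
pos 34 'a': at 7 ·f
pos 35 'e': at 8  emit P2@[35:35]
pos 36 'a': at 9
pos 37 'b': at 10  emit P1@[34:37]
pos 38 'e': at 11 ·f  emit P2@[38:38]
pos 39 'd': at 1 ·f
pos 40 'd': at 2
pos 41 'a': at 3
pos 42 'd': at 4
pos 43 'd': at 5
pos 44 'd': at 6  emit P0@[39:44]
pos 45 'd': at 14 ·f
pos 46 'e': at 21 ·f  emit P2@[46:46],P6@[45:46]
pos 47 'c': at 18 ·f

All matches (sorted): [[6,0],[12,4],[15,2],[15,5],[15,6],[18,3],[21,2],[22,2],[23,2],[29,4],[32,2],[32,5],[32,6],[35,2],[37,1],[38,2],[44,0],[46,2],[46,6]]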